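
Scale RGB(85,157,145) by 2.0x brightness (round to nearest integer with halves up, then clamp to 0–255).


Multiply each channel by 2.0, round half up, clamp to [0, 255]
R: 85×2.0 = 170
G: 157×2.0 = 314 → clamp → 255
B: 145×2.0 = 290 → clamp → 255
= RGB(170, 255, 255)


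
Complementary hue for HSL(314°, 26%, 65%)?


Complement = opposite side of color wheel = hue + 180°
H' = (314 + 180) mod 360 = 134°
S and L unchanged.
= HSL(134°, 26%, 65%)


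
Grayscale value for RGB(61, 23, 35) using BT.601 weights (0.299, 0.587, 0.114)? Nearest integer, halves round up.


Gray = 0.299×R + 0.587×G + 0.114×B
Gray = 0.299×61 + 0.587×23 + 0.114×35
Gray = 18.239 + 13.501 + 3.990
Gray = 35.730 → round half up → 36
Gray = 36


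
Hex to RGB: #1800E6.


18 → 24 (R)
00 → 0 (G)
E6 → 230 (B)
= RGB(24, 0, 230)


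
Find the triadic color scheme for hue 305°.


Triadic: equally spaced at 120° intervals
H1 = 305°
H2 = (305 + 120) mod 360 = 65°
H3 = (305 + 240) mod 360 = 185°
Triadic = 305°, 65°, 185°


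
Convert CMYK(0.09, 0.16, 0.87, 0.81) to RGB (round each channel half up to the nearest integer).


R = 255 × (1-C) × (1-K) = 255 × 0.91 × 0.19 = 44.0895 → 44
G = 255 × (1-M) × (1-K) = 255 × 0.84 × 0.19 = 40.698 → 41
B = 255 × (1-Y) × (1-K) = 255 × 0.13 × 0.19 = 6.2985 → 6
= RGB(44, 41, 6)


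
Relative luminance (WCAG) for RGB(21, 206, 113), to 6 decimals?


Linearize each channel (sRGB transfer function): c = v/255; c_lin = c/12.92 if c ≤ 0.04045, else ((c+0.055)/1.055)^2.4
  R: 21/255 ≈ 0.082353 > 0.04045 → ((0.082353+0.055)/1.055)^2.4 ≈ 0.007499
  G: 206/255 ≈ 0.807843 > 0.04045 → ((0.807843+0.055)/1.055)^2.4 ≈ 0.617207
  B: 113/255 ≈ 0.443137 > 0.04045 → ((0.443137+0.055)/1.055)^2.4 ≈ 0.165132
R_lin = 0.007499, G_lin = 0.617207, B_lin = 0.165132
L = 0.2126×R + 0.7152×G + 0.0722×B
L = 0.2126×0.007499 + 0.7152×0.617207 + 0.0722×0.165132
L ≈ 0.454943


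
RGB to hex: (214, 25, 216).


R = 214 → D6 (hex)
G = 25 → 19 (hex)
B = 216 → D8 (hex)
Hex = #D619D8


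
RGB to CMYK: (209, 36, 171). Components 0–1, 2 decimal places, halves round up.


R'=209/255≈0.8196, G'=36/255≈0.1412, B'=171/255≈0.6706
K = 1 - max(R',G',B') = 1 - 209/255 = 46/255 = 0.18039… → 0.18
(1-R'-K)/(1-K) simplifies to (max-R)/max with max = 209:
C = (209-209)/209 = 0/209 = 0 → 0.00
M = (209-36)/209 = 173/209 = 0.82775… → 0.83
Y = (209-171)/209 = 38/209 = 0.18181… → 0.18
= CMYK(0.00, 0.83, 0.18, 0.18)


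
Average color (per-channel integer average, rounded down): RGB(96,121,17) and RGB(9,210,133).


Midpoint: each channel = ⌊(C₁+C₂)/2⌋
R: ⌊(96+9)/2⌋ = 52
G: ⌊(121+210)/2⌋ = 165
B: ⌊(17+133)/2⌋ = 75
= RGB(52, 165, 75)


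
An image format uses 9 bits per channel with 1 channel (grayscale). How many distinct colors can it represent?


Total bits = 9 bits/channel × 1 channels = 9 bits
Distinct colors = 2^9
= 512 colors


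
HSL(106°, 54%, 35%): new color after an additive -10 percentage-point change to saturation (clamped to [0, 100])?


Original S = 54%
Adjustment = -10 percentage points
New S = 54 + (-10) = 44
Clamp to [0, 100] → 44
= HSL(106°, 44%, 35%)


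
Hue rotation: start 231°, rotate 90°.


New hue = (H + rotation) mod 360
New hue = (231 + 90) mod 360
= 321 mod 360
= 321°


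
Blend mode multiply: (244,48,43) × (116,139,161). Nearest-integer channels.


Multiply: C = A×B/255, rounded to nearest integer
R: 244×116/255 = 28304/255 ≈ 110.996 → 111
G: 48×139/255 = 6672/255 ≈ 26.165 → 26
B: 43×161/255 = 6923/255 ≈ 27.149 → 27
= RGB(111, 26, 27)


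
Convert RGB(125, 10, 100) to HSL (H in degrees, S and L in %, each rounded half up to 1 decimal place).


Normalize: R'=125/255≈0.4902, G'=10/255≈0.0392, B'=100/255≈0.3922
Max=125/255, Min=10/255, Δ=Max-Min=115/255
L = (Max+Min)/2 = (125+10)/510 = 135/510 = 0.26470… → L = 26.5%
L ≤ 0.5 → S = Δ/(Max+Min) = 115/(125+10) = 115/135 = 0.85185… → S = 85.2%
(the 1/255 factors cancel in S and H, so raw channel differences can be used)
Max is R' → H = 60 × (((G-B)/Δ) mod 6) = 60 × (((10-100)/115) mod 6)
  (-90)/115 = -0.7826…; negative, so add 6 → 5.2173…
  H = 60 × 5.2173… = 313.043…° → H = 313.0°
= HSL(313.0°, 85.2%, 26.5%)


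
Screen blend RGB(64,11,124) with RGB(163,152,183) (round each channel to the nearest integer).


Screen: C = 255 - (255-A)×(255-B)/255, rounded to nearest integer
R: 255 - (255-64)×(255-163)/255 = 255 - 17572/255 ≈ 255 - 68.910 = 186.090 → 186
G: 255 - (255-11)×(255-152)/255 = 255 - 25132/255 ≈ 255 - 98.557 = 156.443 → 156
B: 255 - (255-124)×(255-183)/255 = 255 - 9432/255 ≈ 255 - 36.988 = 218.012 → 218
= RGB(186, 156, 218)


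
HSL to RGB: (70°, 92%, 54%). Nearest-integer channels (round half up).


H=70°, S=0.92, L=0.54
C = (1-|2L-1|)×S = (1-|0.08|)×0.92 = 0.8464
H' = H/60 = 70/60 ≈ 1.1667; X = C×(1-|H' mod 2 - 1|) ≈ 0.7053
m = L - C/2 = 0.54 - 0.4232 = 0.1168
Sector ⌊H'⌋ = 1 → (R',G',B') = (≈0.7053, 0.8464, 0.0)
RGB = ((R'+m)×255, (G'+m)×255, (B'+m)×255) = (209.644, 245.616, 29.784)
Round half up → RGB(210, 246, 30)


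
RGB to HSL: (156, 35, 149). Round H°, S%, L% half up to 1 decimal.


Normalize: R'=156/255≈0.6118, G'=35/255≈0.1373, B'=149/255≈0.5843
Max=156/255, Min=35/255, Δ=Max-Min=121/255
L = (Max+Min)/2 = (156+35)/510 = 191/510 = 0.37450… → L = 37.5%
L ≤ 0.5 → S = Δ/(Max+Min) = 121/(156+35) = 121/191 = 0.63350… → S = 63.4%
(the 1/255 factors cancel in S and H, so raw channel differences can be used)
Max is R' → H = 60 × (((G-B)/Δ) mod 6) = 60 × (((35-149)/121) mod 6)
  (-114)/121 = -0.9421…; negative, so add 6 → 5.0578…
  H = 60 × 5.0578… = 303.471…° → H = 303.5°
= HSL(303.5°, 63.4%, 37.5%)


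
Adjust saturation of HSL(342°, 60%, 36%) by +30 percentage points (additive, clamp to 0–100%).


Original S = 60%
Adjustment = +30 percentage points
New S = 60 + (30) = 90
Clamp to [0, 100] → 90
= HSL(342°, 90%, 36%)


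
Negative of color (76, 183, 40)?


Invert: (255-R, 255-G, 255-B)
R: 255-76 = 179
G: 255-183 = 72
B: 255-40 = 215
= RGB(179, 72, 215)


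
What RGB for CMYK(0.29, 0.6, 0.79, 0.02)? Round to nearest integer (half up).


R = 255 × (1-C) × (1-K) = 255 × 0.71 × 0.98 = 177.429 → 177
G = 255 × (1-M) × (1-K) = 255 × 0.40 × 0.98 = 99.96 → 100
B = 255 × (1-Y) × (1-K) = 255 × 0.21 × 0.98 = 52.479 → 52
= RGB(177, 100, 52)


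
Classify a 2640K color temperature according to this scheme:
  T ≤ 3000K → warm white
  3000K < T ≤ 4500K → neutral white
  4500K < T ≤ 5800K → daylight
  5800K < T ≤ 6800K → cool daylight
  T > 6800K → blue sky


Temperature: 2640K
2640K ≤ 3000K → warm white
Classification: warm white


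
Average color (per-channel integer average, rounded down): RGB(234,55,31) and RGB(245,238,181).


Midpoint: each channel = ⌊(C₁+C₂)/2⌋
R: ⌊(234+245)/2⌋ = 239
G: ⌊(55+238)/2⌋ = 146
B: ⌊(31+181)/2⌋ = 106
= RGB(239, 146, 106)


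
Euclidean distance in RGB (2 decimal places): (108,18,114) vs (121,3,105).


d = √[(R₁-R₂)² + (G₁-G₂)² + (B₁-B₂)²]
d = √[(108-121)² + (18-3)² + (114-105)²]
d = √[169 + 225 + 81]
d = √475
d ≈ 21.79


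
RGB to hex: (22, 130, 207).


R = 22 → 16 (hex)
G = 130 → 82 (hex)
B = 207 → CF (hex)
Hex = #1682CF


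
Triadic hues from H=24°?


Triadic: equally spaced at 120° intervals
H1 = 24°
H2 = (24 + 120) mod 360 = 144°
H3 = (24 + 240) mod 360 = 264°
Triadic = 24°, 144°, 264°


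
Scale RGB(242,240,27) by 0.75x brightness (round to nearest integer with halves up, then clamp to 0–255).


Multiply each channel by 0.75, round half up, clamp to [0, 255]
R: 242×0.75 = 181.5 → round → 182
G: 240×0.75 = 180
B: 27×0.75 = 20.25 → round → 20
= RGB(182, 180, 20)


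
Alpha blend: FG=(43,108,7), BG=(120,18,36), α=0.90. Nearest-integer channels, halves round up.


C = α×F + (1-α)×B, with 1-α = 0.10
R: 0.90×43 + 0.10×120 = 38.70 + 12.00 = 50.70 → 51
G: 0.90×108 + 0.10×18 = 97.20 + 1.80 = 99.00 → 99
B: 0.90×7 + 0.10×36 = 6.30 + 3.60 = 9.90 → 10
= RGB(51, 99, 10)


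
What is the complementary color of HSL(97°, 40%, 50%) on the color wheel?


Complement = opposite side of color wheel = hue + 180°
H' = (97 + 180) mod 360 = 277°
S and L unchanged.
= HSL(277°, 40%, 50%)


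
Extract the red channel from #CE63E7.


Color: #CE63E7
R = CE = 206
G = 63 = 99
B = E7 = 231
Red = 206


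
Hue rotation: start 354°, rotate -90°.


New hue = (H + rotation) mod 360
New hue = (354 -90) mod 360
= 264 mod 360
= 264°


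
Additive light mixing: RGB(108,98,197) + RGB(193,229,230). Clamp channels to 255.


Additive: each channel = min(255, C₁+C₂)
R: 108+193 = 301 → 255
G: 98+229 = 327 → 255
B: 197+230 = 427 → 255
= RGB(255, 255, 255)


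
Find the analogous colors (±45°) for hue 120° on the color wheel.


Base hue: 120°
Left analog: (120 - 45) mod 360 = 75°
Right analog: (120 + 45) mod 360 = 165°
Analogous hues = 75° and 165°


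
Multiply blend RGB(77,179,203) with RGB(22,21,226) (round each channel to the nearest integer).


Multiply: C = A×B/255, rounded to nearest integer
R: 77×22/255 = 1694/255 ≈ 6.643 → 7
G: 179×21/255 = 3759/255 ≈ 14.741 → 15
B: 203×226/255 = 45878/255 ≈ 179.914 → 180
= RGB(7, 15, 180)


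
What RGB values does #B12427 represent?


B1 → 177 (R)
24 → 36 (G)
27 → 39 (B)
= RGB(177, 36, 39)


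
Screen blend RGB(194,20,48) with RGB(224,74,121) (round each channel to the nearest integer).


Screen: C = 255 - (255-A)×(255-B)/255, rounded to nearest integer
R: 255 - (255-194)×(255-224)/255 = 255 - 1891/255 ≈ 255 - 7.416 = 247.584 → 248
G: 255 - (255-20)×(255-74)/255 = 255 - 42535/255 ≈ 255 - 166.804 = 88.196 → 88
B: 255 - (255-48)×(255-121)/255 = 255 - 27738/255 ≈ 255 - 108.776 = 146.224 → 146
= RGB(248, 88, 146)


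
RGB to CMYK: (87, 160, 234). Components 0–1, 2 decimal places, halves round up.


R'=87/255≈0.3412, G'=160/255≈0.6275, B'=234/255≈0.9176
K = 1 - max(R',G',B') = 1 - 234/255 = 21/255 = 0.08235… → 0.08
(1-R'-K)/(1-K) simplifies to (max-R)/max with max = 234:
C = (234-87)/234 = 147/234 = 0.62820… → 0.63
M = (234-160)/234 = 74/234 = 0.31623… → 0.32
Y = (234-234)/234 = 0/234 = 0 → 0.00
= CMYK(0.63, 0.32, 0.00, 0.08)


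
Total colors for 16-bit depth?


Colors = 2^bits = 2^16
= 65,536 colors


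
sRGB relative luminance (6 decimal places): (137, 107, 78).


Linearize each channel (sRGB transfer function): c = v/255; c_lin = c/12.92 if c ≤ 0.04045, else ((c+0.055)/1.055)^2.4
  R: 137/255 ≈ 0.537255 > 0.04045 → ((0.537255+0.055)/1.055)^2.4 ≈ 0.250158
  G: 107/255 ≈ 0.419608 > 0.04045 → ((0.419608+0.055)/1.055)^2.4 ≈ 0.147027
  B: 78/255 ≈ 0.305882 > 0.04045 → ((0.305882+0.055)/1.055)^2.4 ≈ 0.076185
R_lin = 0.250158, G_lin = 0.147027, B_lin = 0.076185
L = 0.2126×R + 0.7152×G + 0.0722×B
L = 0.2126×0.250158 + 0.7152×0.147027 + 0.0722×0.076185
L ≈ 0.163838


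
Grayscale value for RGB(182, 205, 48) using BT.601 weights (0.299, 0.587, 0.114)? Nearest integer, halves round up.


Gray = 0.299×R + 0.587×G + 0.114×B
Gray = 0.299×182 + 0.587×205 + 0.114×48
Gray = 54.418 + 120.335 + 5.472
Gray = 180.225 → round half up → 180
Gray = 180


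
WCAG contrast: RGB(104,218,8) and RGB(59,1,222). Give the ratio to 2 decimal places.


Linearize each sRGB channel c=v/255: c/12.92 if c ≤ 0.04045 else ((c+0.055)/1.055)^2.4
L = 0.2126×R_lin + 0.7152×G_lin + 0.0722×B_lin
Color 1 (104,218,8):
  R=104: 104/255≈0.4078 > 0.04045 → ((0.4078+0.055)/1.055)^2.4 ≈ 0.13843
  G=218: 218/255≈0.8549 > 0.04045 → ((0.8549+0.055)/1.055)^2.4 ≈ 0.70110
  B=8: 8/255≈0.0314 ≤ 0.04045 → 0.0314/12.92 ≈ 0.00243
  L1 = 0.2126×0.13843 + 0.7152×0.70110 + 0.0722×0.00243 ≈ 0.53103
Color 2 (59,1,222):
  R=59: 59/255≈0.2314 > 0.04045 → ((0.2314+0.055)/1.055)^2.4 ≈ 0.04374
  G=1: 1/255≈0.0039 ≤ 0.04045 → 0.0039/12.92 ≈ 0.00030
  B=222: 222/255≈0.8706 > 0.04045 → ((0.8706+0.055)/1.055)^2.4 ≈ 0.73046
  L2 = 0.2126×0.04374 + 0.7152×0.00030 + 0.0722×0.73046 ≈ 0.06225
Lighter = 0.53103, Darker = 0.06225
Ratio = (L_lighter + 0.05) / (L_darker + 0.05)
Ratio = (0.53103 + 0.05) / (0.06225 + 0.05) = 0.58103 / 0.11225 ≈ 5.1760
Ratio ≈ 5.18:1


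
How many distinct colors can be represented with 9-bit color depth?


Colors = 2^bits = 2^9
= 512 colors


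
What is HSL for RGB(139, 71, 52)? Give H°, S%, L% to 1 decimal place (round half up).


Normalize: R'=139/255≈0.5451, G'=71/255≈0.2784, B'=52/255≈0.2039
Max=139/255, Min=52/255, Δ=Max-Min=87/255
L = (Max+Min)/2 = (139+52)/510 = 191/510 = 0.37450… → L = 37.5%
L ≤ 0.5 → S = Δ/(Max+Min) = 87/(139+52) = 87/191 = 0.45549… → S = 45.5%
(the 1/255 factors cancel in S and H, so raw channel differences can be used)
Max is R' → H = 60 × (((G-B)/Δ) mod 6) = 60 × (((71-52)/87) mod 6)
  19/87 = 0.2183…
  H = 60 × 0.2183… = 13.103…° → H = 13.1°
= HSL(13.1°, 45.5%, 37.5%)


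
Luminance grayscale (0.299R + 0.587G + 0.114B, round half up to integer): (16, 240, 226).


Gray = 0.299×R + 0.587×G + 0.114×B
Gray = 0.299×16 + 0.587×240 + 0.114×226
Gray = 4.784 + 140.880 + 25.764
Gray = 171.428 → round half up → 171
Gray = 171


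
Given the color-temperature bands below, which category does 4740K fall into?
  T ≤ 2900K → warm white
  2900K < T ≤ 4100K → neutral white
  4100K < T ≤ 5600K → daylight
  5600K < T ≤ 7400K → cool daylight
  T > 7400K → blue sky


Temperature: 4740K
4100K < 4740K ≤ 5600K → daylight
Classification: daylight


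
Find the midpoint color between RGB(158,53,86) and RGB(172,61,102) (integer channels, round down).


Midpoint: each channel = ⌊(C₁+C₂)/2⌋
R: ⌊(158+172)/2⌋ = 165
G: ⌊(53+61)/2⌋ = 57
B: ⌊(86+102)/2⌋ = 94
= RGB(165, 57, 94)


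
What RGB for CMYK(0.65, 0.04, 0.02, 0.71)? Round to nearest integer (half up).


R = 255 × (1-C) × (1-K) = 255 × 0.35 × 0.29 = 25.8825 → 26
G = 255 × (1-M) × (1-K) = 255 × 0.96 × 0.29 = 70.992 → 71
B = 255 × (1-Y) × (1-K) = 255 × 0.98 × 0.29 = 72.471 → 72
= RGB(26, 71, 72)


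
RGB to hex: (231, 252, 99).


R = 231 → E7 (hex)
G = 252 → FC (hex)
B = 99 → 63 (hex)
Hex = #E7FC63


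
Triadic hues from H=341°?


Triadic: equally spaced at 120° intervals
H1 = 341°
H2 = (341 + 120) mod 360 = 101°
H3 = (341 + 240) mod 360 = 221°
Triadic = 341°, 101°, 221°


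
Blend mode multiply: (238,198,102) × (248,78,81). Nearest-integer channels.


Multiply: C = A×B/255, rounded to nearest integer
R: 238×248/255 = 59024/255 ≈ 231.467 → 231
G: 198×78/255 = 15444/255 ≈ 60.565 → 61
B: 102×81/255 = 8262/255 ≈ 32.400 → 32
= RGB(231, 61, 32)


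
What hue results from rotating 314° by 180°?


New hue = (H + rotation) mod 360
New hue = (314 + 180) mod 360
= 494 mod 360
= 134°


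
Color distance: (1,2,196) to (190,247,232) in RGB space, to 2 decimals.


d = √[(R₁-R₂)² + (G₁-G₂)² + (B₁-B₂)²]
d = √[(1-190)² + (2-247)² + (196-232)²]
d = √[35721 + 60025 + 1296]
d = √97042
d ≈ 311.52


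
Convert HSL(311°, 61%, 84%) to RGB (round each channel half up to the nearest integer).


H=311°, S=0.61, L=0.84
C = (1-|2L-1|)×S = (1-|0.68|)×0.61 = 0.1952
H' = H/60 = 311/60 ≈ 5.1833; X = C×(1-|H' mod 2 - 1|) ≈ 0.1594
m = L - C/2 = 0.84 - 0.0976 = 0.7424
Sector ⌊H'⌋ = 5 → (R',G',B') = (0.1952, 0.0, ≈0.1594)
RGB = ((R'+m)×255, (G'+m)×255, (B'+m)×255) = (239.088, 189.312, 229.9624)
Round half up → RGB(239, 189, 230)


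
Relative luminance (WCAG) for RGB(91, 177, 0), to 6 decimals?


Linearize each channel (sRGB transfer function): c = v/255; c_lin = c/12.92 if c ≤ 0.04045, else ((c+0.055)/1.055)^2.4
  R: 91/255 ≈ 0.356863 > 0.04045 → ((0.356863+0.055)/1.055)^2.4 ≈ 0.104616
  G: 177/255 ≈ 0.694118 > 0.04045 → ((0.694118+0.055)/1.055)^2.4 ≈ 0.439657
  B: 0/255 ≈ 0.000000 ≤ 0.04045 → 0.000000/12.92 ≈ 0.000000
R_lin = 0.104616, G_lin = 0.439657, B_lin = 0.000000
L = 0.2126×R + 0.7152×G + 0.0722×B
L = 0.2126×0.104616 + 0.7152×0.439657 + 0.0722×0.000000
L ≈ 0.336684


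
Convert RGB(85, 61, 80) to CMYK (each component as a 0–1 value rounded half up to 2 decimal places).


R'=85/255≈0.3333, G'=61/255≈0.2392, B'=80/255≈0.3137
K = 1 - max(R',G',B') = 1 - 85/255 = 170/255 = 0.66666… → 0.67
(1-R'-K)/(1-K) simplifies to (max-R)/max with max = 85:
C = (85-85)/85 = 0/85 = 0 → 0.00
M = (85-61)/85 = 24/85 = 0.28235… → 0.28
Y = (85-80)/85 = 5/85 = 0.05882… → 0.06
= CMYK(0.00, 0.28, 0.06, 0.67)


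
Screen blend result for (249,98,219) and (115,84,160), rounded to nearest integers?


Screen: C = 255 - (255-A)×(255-B)/255, rounded to nearest integer
R: 255 - (255-249)×(255-115)/255 = 255 - 840/255 ≈ 255 - 3.294 = 251.706 → 252
G: 255 - (255-98)×(255-84)/255 = 255 - 26847/255 ≈ 255 - 105.282 = 149.718 → 150
B: 255 - (255-219)×(255-160)/255 = 255 - 3420/255 ≈ 255 - 13.412 = 241.588 → 242
= RGB(252, 150, 242)


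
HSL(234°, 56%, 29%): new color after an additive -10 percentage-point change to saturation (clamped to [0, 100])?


Original S = 56%
Adjustment = -10 percentage points
New S = 56 + (-10) = 46
Clamp to [0, 100] → 46
= HSL(234°, 46%, 29%)


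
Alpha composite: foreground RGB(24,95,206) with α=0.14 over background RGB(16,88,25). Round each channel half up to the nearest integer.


C = α×F + (1-α)×B, with 1-α = 0.86
R: 0.14×24 + 0.86×16 = 3.36 + 13.76 = 17.12 → 17
G: 0.14×95 + 0.86×88 = 13.30 + 75.68 = 88.98 → 89
B: 0.14×206 + 0.86×25 = 28.84 + 21.50 = 50.34 → 50
= RGB(17, 89, 50)


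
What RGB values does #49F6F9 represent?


49 → 73 (R)
F6 → 246 (G)
F9 → 249 (B)
= RGB(73, 246, 249)


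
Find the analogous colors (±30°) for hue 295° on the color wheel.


Base hue: 295°
Left analog: (295 - 30) mod 360 = 265°
Right analog: (295 + 30) mod 360 = 325°
Analogous hues = 265° and 325°


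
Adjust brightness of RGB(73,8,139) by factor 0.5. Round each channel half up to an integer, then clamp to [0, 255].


Multiply each channel by 0.5, round half up, clamp to [0, 255]
R: 73×0.5 = 36.5 → round → 37
G: 8×0.5 = 4
B: 139×0.5 = 69.5 → round → 70
= RGB(37, 4, 70)


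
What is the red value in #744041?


Color: #744041
R = 74 = 116
G = 40 = 64
B = 41 = 65
Red = 116


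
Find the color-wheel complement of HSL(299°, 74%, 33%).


Complement = opposite side of color wheel = hue + 180°
H' = (299 + 180) mod 360 = 119°
S and L unchanged.
= HSL(119°, 74%, 33%)


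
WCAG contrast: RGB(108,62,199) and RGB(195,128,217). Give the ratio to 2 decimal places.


Linearize each sRGB channel c=v/255: c/12.92 if c ≤ 0.04045 else ((c+0.055)/1.055)^2.4
L = 0.2126×R_lin + 0.7152×G_lin + 0.0722×B_lin
Color 1 (108,62,199):
  R=108: 108/255≈0.4235 > 0.04045 → ((0.4235+0.055)/1.055)^2.4 ≈ 0.14996
  G=62: 62/255≈0.2431 > 0.04045 → ((0.2431+0.055)/1.055)^2.4 ≈ 0.04817
  B=199: 199/255≈0.7804 > 0.04045 → ((0.7804+0.055)/1.055)^2.4 ≈ 0.57112
  L1 = 0.2126×0.14996 + 0.7152×0.04817 + 0.0722×0.57112 ≈ 0.10757
Color 2 (195,128,217):
  R=195: 195/255≈0.7647 > 0.04045 → ((0.7647+0.055)/1.055)^2.4 ≈ 0.54572
  G=128: 128/255≈0.5020 > 0.04045 → ((0.5020+0.055)/1.055)^2.4 ≈ 0.21586
  B=217: 217/255≈0.8510 > 0.04045 → ((0.8510+0.055)/1.055)^2.4 ≈ 0.69387
  L2 = 0.2126×0.54572 + 0.7152×0.21586 + 0.0722×0.69387 ≈ 0.32050
Lighter = 0.32050, Darker = 0.10757
Ratio = (L_lighter + 0.05) / (L_darker + 0.05)
Ratio = (0.32050 + 0.05) / (0.10757 + 0.05) = 0.37050 / 0.15757 ≈ 2.3514
Ratio ≈ 2.35:1


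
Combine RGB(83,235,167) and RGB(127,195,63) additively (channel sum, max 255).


Additive: each channel = min(255, C₁+C₂)
R: 83+127 = 210 → 210
G: 235+195 = 430 → 255
B: 167+63 = 230 → 230
= RGB(210, 255, 230)


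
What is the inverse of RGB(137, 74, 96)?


Invert: (255-R, 255-G, 255-B)
R: 255-137 = 118
G: 255-74 = 181
B: 255-96 = 159
= RGB(118, 181, 159)


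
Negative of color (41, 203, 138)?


Invert: (255-R, 255-G, 255-B)
R: 255-41 = 214
G: 255-203 = 52
B: 255-138 = 117
= RGB(214, 52, 117)


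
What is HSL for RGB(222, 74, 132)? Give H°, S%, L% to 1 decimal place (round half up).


Normalize: R'=222/255≈0.8706, G'=74/255≈0.2902, B'=132/255≈0.5176
Max=222/255, Min=74/255, Δ=Max-Min=148/255
L = (Max+Min)/2 = (222+74)/510 = 296/510 = 0.58039… → L = 58.0%
L > 0.5 → S = Δ/(2-Max-Min) = 148/(510-222-74) = 148/214 = 0.69158… → S = 69.2%
(the 1/255 factors cancel in S and H, so raw channel differences can be used)
Max is R' → H = 60 × (((G-B)/Δ) mod 6) = 60 × (((74-132)/148) mod 6)
  (-58)/148 = -0.3918…; negative, so add 6 → 5.6081…
  H = 60 × 5.6081… = 336.486…° → H = 336.5°
= HSL(336.5°, 69.2%, 58.0%)


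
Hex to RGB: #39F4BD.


39 → 57 (R)
F4 → 244 (G)
BD → 189 (B)
= RGB(57, 244, 189)


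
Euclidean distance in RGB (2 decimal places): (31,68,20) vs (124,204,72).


d = √[(R₁-R₂)² + (G₁-G₂)² + (B₁-B₂)²]
d = √[(31-124)² + (68-204)² + (20-72)²]
d = √[8649 + 18496 + 2704]
d = √29849
d ≈ 172.77


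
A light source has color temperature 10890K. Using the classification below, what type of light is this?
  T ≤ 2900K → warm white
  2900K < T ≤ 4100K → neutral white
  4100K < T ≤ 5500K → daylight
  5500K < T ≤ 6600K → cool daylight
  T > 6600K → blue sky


Temperature: 10890K
10890K > 6600K → blue sky
Classification: blue sky


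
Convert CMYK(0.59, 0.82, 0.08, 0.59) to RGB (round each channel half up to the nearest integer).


R = 255 × (1-C) × (1-K) = 255 × 0.41 × 0.41 = 42.8655 → 43
G = 255 × (1-M) × (1-K) = 255 × 0.18 × 0.41 = 18.819 → 19
B = 255 × (1-Y) × (1-K) = 255 × 0.92 × 0.41 = 96.186 → 96
= RGB(43, 19, 96)


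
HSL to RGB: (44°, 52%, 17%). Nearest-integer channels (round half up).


H=44°, S=0.52, L=0.17
C = (1-|2L-1|)×S = (1-|-0.66|)×0.52 = 0.1768
H' = H/60 = 44/60 ≈ 0.7333; X = C×(1-|H' mod 2 - 1|) ≈ 0.1297
m = L - C/2 = 0.17 - 0.0884 = 0.0816
Sector ⌊H'⌋ = 0 → (R',G',B') = (0.1768, ≈0.1297, 0.0)
RGB = ((R'+m)×255, (G'+m)×255, (B'+m)×255) = (65.892, 53.8696, 20.808)
Round half up → RGB(66, 54, 21)


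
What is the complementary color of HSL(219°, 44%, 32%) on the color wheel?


Complement = opposite side of color wheel = hue + 180°
H' = (219 + 180) mod 360 = 39°
S and L unchanged.
= HSL(39°, 44%, 32%)


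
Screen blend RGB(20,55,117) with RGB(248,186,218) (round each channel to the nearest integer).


Screen: C = 255 - (255-A)×(255-B)/255, rounded to nearest integer
R: 255 - (255-20)×(255-248)/255 = 255 - 1645/255 ≈ 255 - 6.451 = 248.549 → 249
G: 255 - (255-55)×(255-186)/255 = 255 - 13800/255 ≈ 255 - 54.118 = 200.882 → 201
B: 255 - (255-117)×(255-218)/255 = 255 - 5106/255 ≈ 255 - 20.024 = 234.976 → 235
= RGB(249, 201, 235)


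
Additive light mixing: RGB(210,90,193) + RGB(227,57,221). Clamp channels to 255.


Additive: each channel = min(255, C₁+C₂)
R: 210+227 = 437 → 255
G: 90+57 = 147 → 147
B: 193+221 = 414 → 255
= RGB(255, 147, 255)


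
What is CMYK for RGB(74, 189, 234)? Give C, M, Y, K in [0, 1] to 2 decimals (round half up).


R'=74/255≈0.2902, G'=189/255≈0.7412, B'=234/255≈0.9176
K = 1 - max(R',G',B') = 1 - 234/255 = 21/255 = 0.08235… → 0.08
(1-R'-K)/(1-K) simplifies to (max-R)/max with max = 234:
C = (234-74)/234 = 160/234 = 0.68376… → 0.68
M = (234-189)/234 = 45/234 = 0.19230… → 0.19
Y = (234-234)/234 = 0/234 = 0 → 0.00
= CMYK(0.68, 0.19, 0.00, 0.08)


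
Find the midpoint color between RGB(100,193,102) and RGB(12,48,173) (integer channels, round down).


Midpoint: each channel = ⌊(C₁+C₂)/2⌋
R: ⌊(100+12)/2⌋ = 56
G: ⌊(193+48)/2⌋ = 120
B: ⌊(102+173)/2⌋ = 137
= RGB(56, 120, 137)


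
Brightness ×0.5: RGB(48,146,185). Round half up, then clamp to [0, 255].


Multiply each channel by 0.5, round half up, clamp to [0, 255]
R: 48×0.5 = 24
G: 146×0.5 = 73
B: 185×0.5 = 92.5 → round → 93
= RGB(24, 73, 93)


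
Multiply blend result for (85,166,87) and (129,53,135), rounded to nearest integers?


Multiply: C = A×B/255, rounded to nearest integer
R: 85×129/255 = 10965/255 ≈ 43.000 → 43
G: 166×53/255 = 8798/255 ≈ 34.502 → 35
B: 87×135/255 = 11745/255 ≈ 46.059 → 46
= RGB(43, 35, 46)


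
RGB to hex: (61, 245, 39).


R = 61 → 3D (hex)
G = 245 → F5 (hex)
B = 39 → 27 (hex)
Hex = #3DF527


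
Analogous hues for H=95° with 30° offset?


Base hue: 95°
Left analog: (95 - 30) mod 360 = 65°
Right analog: (95 + 30) mod 360 = 125°
Analogous hues = 65° and 125°


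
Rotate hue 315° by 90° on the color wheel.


New hue = (H + rotation) mod 360
New hue = (315 + 90) mod 360
= 405 mod 360
= 45°


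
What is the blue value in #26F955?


Color: #26F955
R = 26 = 38
G = F9 = 249
B = 55 = 85
Blue = 85


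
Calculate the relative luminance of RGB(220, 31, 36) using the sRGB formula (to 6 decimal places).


Linearize each channel (sRGB transfer function): c = v/255; c_lin = c/12.92 if c ≤ 0.04045, else ((c+0.055)/1.055)^2.4
  R: 220/255 ≈ 0.862745 > 0.04045 → ((0.862745+0.055)/1.055)^2.4 ≈ 0.715694
  G: 31/255 ≈ 0.121569 > 0.04045 → ((0.121569+0.055)/1.055)^2.4 ≈ 0.013702
  B: 36/255 ≈ 0.141176 > 0.04045 → ((0.141176+0.055)/1.055)^2.4 ≈ 0.017642
R_lin = 0.715694, G_lin = 0.013702, B_lin = 0.017642
L = 0.2126×R + 0.7152×G + 0.0722×B
L = 0.2126×0.715694 + 0.7152×0.013702 + 0.0722×0.017642
L ≈ 0.163230


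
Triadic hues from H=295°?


Triadic: equally spaced at 120° intervals
H1 = 295°
H2 = (295 + 120) mod 360 = 55°
H3 = (295 + 240) mod 360 = 175°
Triadic = 295°, 55°, 175°


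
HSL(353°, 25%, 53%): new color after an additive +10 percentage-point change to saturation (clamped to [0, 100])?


Original S = 25%
Adjustment = +10 percentage points
New S = 25 + (10) = 35
Clamp to [0, 100] → 35
= HSL(353°, 35%, 53%)


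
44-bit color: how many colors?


Colors = 2^bits = 2^44
= 17,592,186,044,416 colors


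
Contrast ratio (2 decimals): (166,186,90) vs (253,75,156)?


Linearize each sRGB channel c=v/255: c/12.92 if c ≤ 0.04045 else ((c+0.055)/1.055)^2.4
L = 0.2126×R_lin + 0.7152×G_lin + 0.0722×B_lin
Color 1 (166,186,90):
  R=166: 166/255≈0.6510 > 0.04045 → ((0.6510+0.055)/1.055)^2.4 ≈ 0.38133
  G=186: 186/255≈0.7294 > 0.04045 → ((0.7294+0.055)/1.055)^2.4 ≈ 0.49102
  B=90: 90/255≈0.3529 > 0.04045 → ((0.3529+0.055)/1.055)^2.4 ≈ 0.10224
  L1 = 0.2126×0.38133 + 0.7152×0.49102 + 0.0722×0.10224 ≈ 0.43963
Color 2 (253,75,156):
  R=253: 253/255≈0.9922 > 0.04045 → ((0.9922+0.055)/1.055)^2.4 ≈ 0.98225
  G=75: 75/255≈0.2941 > 0.04045 → ((0.2941+0.055)/1.055)^2.4 ≈ 0.07036
  B=156: 156/255≈0.6118 > 0.04045 → ((0.6118+0.055)/1.055)^2.4 ≈ 0.33245
  L2 = 0.2126×0.98225 + 0.7152×0.07036 + 0.0722×0.33245 ≈ 0.28315
Lighter = 0.43963, Darker = 0.28315
Ratio = (L_lighter + 0.05) / (L_darker + 0.05)
Ratio = (0.43963 + 0.05) / (0.28315 + 0.05) = 0.48963 / 0.33315 ≈ 1.4697
Ratio ≈ 1.47:1


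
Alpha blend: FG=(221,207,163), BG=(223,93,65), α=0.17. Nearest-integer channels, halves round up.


C = α×F + (1-α)×B, with 1-α = 0.83
R: 0.17×221 + 0.83×223 = 37.57 + 185.09 = 222.66 → 223
G: 0.17×207 + 0.83×93 = 35.19 + 77.19 = 112.38 → 112
B: 0.17×163 + 0.83×65 = 27.71 + 53.95 = 81.66 → 82
= RGB(223, 112, 82)


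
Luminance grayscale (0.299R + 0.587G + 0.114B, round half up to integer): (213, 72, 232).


Gray = 0.299×R + 0.587×G + 0.114×B
Gray = 0.299×213 + 0.587×72 + 0.114×232
Gray = 63.687 + 42.264 + 26.448
Gray = 132.399 → round half up → 132
Gray = 132


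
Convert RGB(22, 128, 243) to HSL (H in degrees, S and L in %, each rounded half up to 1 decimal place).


Normalize: R'=22/255≈0.0863, G'=128/255≈0.5020, B'=243/255≈0.9529
Max=243/255, Min=22/255, Δ=Max-Min=221/255
L = (Max+Min)/2 = (243+22)/510 = 265/510 = 0.51960… → L = 52.0%
L > 0.5 → S = Δ/(2-Max-Min) = 221/(510-243-22) = 221/245 = 0.90204… → S = 90.2%
(the 1/255 factors cancel in S and H, so raw channel differences can be used)
Max is B' → H = 60 × ((R-G)/Δ + 4) = 60 × ((22-128)/221 + 4)
  -106/221 + 4 = -0.4796… + 4 = 3.5203…
  H = 60 × 3.5203… = 211.221…° → H = 211.2°
= HSL(211.2°, 90.2%, 52.0%)


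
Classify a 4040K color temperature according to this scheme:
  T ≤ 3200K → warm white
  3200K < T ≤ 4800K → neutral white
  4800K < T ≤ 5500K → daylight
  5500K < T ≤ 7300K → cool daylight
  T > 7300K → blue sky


Temperature: 4040K
3200K < 4040K ≤ 4800K → neutral white
Classification: neutral white


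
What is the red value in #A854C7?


Color: #A854C7
R = A8 = 168
G = 54 = 84
B = C7 = 199
Red = 168


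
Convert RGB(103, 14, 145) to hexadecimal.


R = 103 → 67 (hex)
G = 14 → 0E (hex)
B = 145 → 91 (hex)
Hex = #670E91


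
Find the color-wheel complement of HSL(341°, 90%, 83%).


Complement = opposite side of color wheel = hue + 180°
H' = (341 + 180) mod 360 = 161°
S and L unchanged.
= HSL(161°, 90%, 83%)


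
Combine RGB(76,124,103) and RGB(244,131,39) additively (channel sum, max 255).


Additive: each channel = min(255, C₁+C₂)
R: 76+244 = 320 → 255
G: 124+131 = 255 → 255
B: 103+39 = 142 → 142
= RGB(255, 255, 142)


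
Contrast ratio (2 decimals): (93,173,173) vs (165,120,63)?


Linearize each sRGB channel c=v/255: c/12.92 if c ≤ 0.04045 else ((c+0.055)/1.055)^2.4
L = 0.2126×R_lin + 0.7152×G_lin + 0.0722×B_lin
Color 1 (93,173,173):
  R=93: 93/255≈0.3647 > 0.04045 → ((0.3647+0.055)/1.055)^2.4 ≈ 0.10946
  G=173: 173/255≈0.6784 > 0.04045 → ((0.6784+0.055)/1.055)^2.4 ≈ 0.41789
  B=173: 173/255≈0.6784 > 0.04045 → ((0.6784+0.055)/1.055)^2.4 ≈ 0.41789
  L1 = 0.2126×0.10946 + 0.7152×0.41789 + 0.0722×0.41789 ≈ 0.35231
Color 2 (165,120,63):
  R=165: 165/255≈0.6471 > 0.04045 → ((0.6471+0.055)/1.055)^2.4 ≈ 0.37626
  G=120: 120/255≈0.4706 > 0.04045 → ((0.4706+0.055)/1.055)^2.4 ≈ 0.18782
  B=63: 63/255≈0.2471 > 0.04045 → ((0.2471+0.055)/1.055)^2.4 ≈ 0.04971
  L2 = 0.2126×0.37626 + 0.7152×0.18782 + 0.0722×0.04971 ≈ 0.21791
Lighter = 0.35231, Darker = 0.21791
Ratio = (L_lighter + 0.05) / (L_darker + 0.05)
Ratio = (0.35231 + 0.05) / (0.21791 + 0.05) = 0.40231 / 0.26791 ≈ 1.5017
Ratio ≈ 1.50:1


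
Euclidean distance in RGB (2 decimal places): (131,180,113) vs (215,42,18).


d = √[(R₁-R₂)² + (G₁-G₂)² + (B₁-B₂)²]
d = √[(131-215)² + (180-42)² + (113-18)²]
d = √[7056 + 19044 + 9025]
d = √35125
d ≈ 187.42


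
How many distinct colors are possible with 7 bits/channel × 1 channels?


Total bits = 7 bits/channel × 1 channels = 7 bits
Distinct colors = 2^7
= 128 colors


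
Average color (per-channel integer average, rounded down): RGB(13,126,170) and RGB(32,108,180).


Midpoint: each channel = ⌊(C₁+C₂)/2⌋
R: ⌊(13+32)/2⌋ = 22
G: ⌊(126+108)/2⌋ = 117
B: ⌊(170+180)/2⌋ = 175
= RGB(22, 117, 175)


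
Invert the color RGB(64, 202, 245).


Invert: (255-R, 255-G, 255-B)
R: 255-64 = 191
G: 255-202 = 53
B: 255-245 = 10
= RGB(191, 53, 10)


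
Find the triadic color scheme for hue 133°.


Triadic: equally spaced at 120° intervals
H1 = 133°
H2 = (133 + 120) mod 360 = 253°
H3 = (133 + 240) mod 360 = 13°
Triadic = 133°, 253°, 13°


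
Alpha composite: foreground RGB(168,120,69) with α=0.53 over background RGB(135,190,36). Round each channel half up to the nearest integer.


C = α×F + (1-α)×B, with 1-α = 0.47
R: 0.53×168 + 0.47×135 = 89.04 + 63.45 = 152.49 → 152
G: 0.53×120 + 0.47×190 = 63.60 + 89.30 = 152.90 → 153
B: 0.53×69 + 0.47×36 = 36.57 + 16.92 = 53.49 → 53
= RGB(152, 153, 53)


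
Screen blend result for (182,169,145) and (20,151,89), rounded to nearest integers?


Screen: C = 255 - (255-A)×(255-B)/255, rounded to nearest integer
R: 255 - (255-182)×(255-20)/255 = 255 - 17155/255 ≈ 255 - 67.275 = 187.725 → 188
G: 255 - (255-169)×(255-151)/255 = 255 - 8944/255 ≈ 255 - 35.075 = 219.925 → 220
B: 255 - (255-145)×(255-89)/255 = 255 - 18260/255 ≈ 255 - 71.608 = 183.392 → 183
= RGB(188, 220, 183)


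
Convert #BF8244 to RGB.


BF → 191 (R)
82 → 130 (G)
44 → 68 (B)
= RGB(191, 130, 68)


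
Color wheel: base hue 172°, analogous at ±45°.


Base hue: 172°
Left analog: (172 - 45) mod 360 = 127°
Right analog: (172 + 45) mod 360 = 217°
Analogous hues = 127° and 217°


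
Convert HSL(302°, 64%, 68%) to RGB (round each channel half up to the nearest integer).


H=302°, S=0.64, L=0.68
C = (1-|2L-1|)×S = (1-|0.36|)×0.64 = 0.4096
H' = H/60 = 302/60 ≈ 5.0333; X = C×(1-|H' mod 2 - 1|) ≈ 0.3959
m = L - C/2 = 0.68 - 0.2048 = 0.4752
Sector ⌊H'⌋ = 5 → (R',G',B') = (0.4096, 0.0, ≈0.3959)
RGB = ((R'+m)×255, (G'+m)×255, (B'+m)×255) = (225.624, 121.176, 222.1424)
Round half up → RGB(226, 121, 222)


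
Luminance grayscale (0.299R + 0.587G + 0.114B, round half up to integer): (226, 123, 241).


Gray = 0.299×R + 0.587×G + 0.114×B
Gray = 0.299×226 + 0.587×123 + 0.114×241
Gray = 67.574 + 72.201 + 27.474
Gray = 167.249 → round half up → 167
Gray = 167


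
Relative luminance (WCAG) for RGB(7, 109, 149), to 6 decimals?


Linearize each channel (sRGB transfer function): c = v/255; c_lin = c/12.92 if c ≤ 0.04045, else ((c+0.055)/1.055)^2.4
  R: 7/255 ≈ 0.027451 ≤ 0.04045 → 0.027451/12.92 ≈ 0.002125
  G: 109/255 ≈ 0.427451 > 0.04045 → ((0.427451+0.055)/1.055)^2.4 ≈ 0.152926
  B: 149/255 ≈ 0.584314 > 0.04045 → ((0.584314+0.055)/1.055)^2.4 ≈ 0.300544
R_lin = 0.002125, G_lin = 0.152926, B_lin = 0.300544
L = 0.2126×R + 0.7152×G + 0.0722×B
L = 0.2126×0.002125 + 0.7152×0.152926 + 0.0722×0.300544
L ≈ 0.131524


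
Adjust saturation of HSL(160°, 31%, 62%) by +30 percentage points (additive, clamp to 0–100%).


Original S = 31%
Adjustment = +30 percentage points
New S = 31 + (30) = 61
Clamp to [0, 100] → 61
= HSL(160°, 61%, 62%)


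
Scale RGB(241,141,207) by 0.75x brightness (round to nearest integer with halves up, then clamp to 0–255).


Multiply each channel by 0.75, round half up, clamp to [0, 255]
R: 241×0.75 = 180.75 → round → 181
G: 141×0.75 = 105.75 → round → 106
B: 207×0.75 = 155.25 → round → 155
= RGB(181, 106, 155)


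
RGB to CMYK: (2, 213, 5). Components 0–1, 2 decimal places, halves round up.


R'=2/255≈0.0078, G'=213/255≈0.8353, B'=5/255≈0.0196
K = 1 - max(R',G',B') = 1 - 213/255 = 42/255 = 0.16470… → 0.16
(1-R'-K)/(1-K) simplifies to (max-R)/max with max = 213:
C = (213-2)/213 = 211/213 = 0.99061… → 0.99
M = (213-213)/213 = 0/213 = 0 → 0.00
Y = (213-5)/213 = 208/213 = 0.97652… → 0.98
= CMYK(0.99, 0.00, 0.98, 0.16)


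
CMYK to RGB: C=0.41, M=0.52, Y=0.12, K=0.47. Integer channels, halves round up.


R = 255 × (1-C) × (1-K) = 255 × 0.59 × 0.53 = 79.7385 → 80
G = 255 × (1-M) × (1-K) = 255 × 0.48 × 0.53 = 64.872 → 65
B = 255 × (1-Y) × (1-K) = 255 × 0.88 × 0.53 = 118.932 → 119
= RGB(80, 65, 119)


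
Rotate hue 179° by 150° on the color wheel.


New hue = (H + rotation) mod 360
New hue = (179 + 150) mod 360
= 329 mod 360
= 329°


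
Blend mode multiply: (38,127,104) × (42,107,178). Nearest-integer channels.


Multiply: C = A×B/255, rounded to nearest integer
R: 38×42/255 = 1596/255 ≈ 6.259 → 6
G: 127×107/255 = 13589/255 ≈ 53.290 → 53
B: 104×178/255 = 18512/255 ≈ 72.596 → 73
= RGB(6, 53, 73)


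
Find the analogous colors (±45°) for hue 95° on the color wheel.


Base hue: 95°
Left analog: (95 - 45) mod 360 = 50°
Right analog: (95 + 45) mod 360 = 140°
Analogous hues = 50° and 140°


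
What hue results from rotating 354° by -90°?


New hue = (H + rotation) mod 360
New hue = (354 -90) mod 360
= 264 mod 360
= 264°


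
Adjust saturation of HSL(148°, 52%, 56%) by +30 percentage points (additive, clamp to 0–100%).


Original S = 52%
Adjustment = +30 percentage points
New S = 52 + (30) = 82
Clamp to [0, 100] → 82
= HSL(148°, 82%, 56%)


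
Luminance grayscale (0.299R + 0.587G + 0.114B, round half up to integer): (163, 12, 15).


Gray = 0.299×R + 0.587×G + 0.114×B
Gray = 0.299×163 + 0.587×12 + 0.114×15
Gray = 48.737 + 7.044 + 1.710
Gray = 57.491 → round half up → 57
Gray = 57


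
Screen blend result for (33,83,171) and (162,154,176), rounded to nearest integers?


Screen: C = 255 - (255-A)×(255-B)/255, rounded to nearest integer
R: 255 - (255-33)×(255-162)/255 = 255 - 20646/255 ≈ 255 - 80.965 = 174.035 → 174
G: 255 - (255-83)×(255-154)/255 = 255 - 17372/255 ≈ 255 - 68.125 = 186.875 → 187
B: 255 - (255-171)×(255-176)/255 = 255 - 6636/255 ≈ 255 - 26.024 = 228.976 → 229
= RGB(174, 187, 229)


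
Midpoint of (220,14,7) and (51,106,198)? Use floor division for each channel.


Midpoint: each channel = ⌊(C₁+C₂)/2⌋
R: ⌊(220+51)/2⌋ = 135
G: ⌊(14+106)/2⌋ = 60
B: ⌊(7+198)/2⌋ = 102
= RGB(135, 60, 102)


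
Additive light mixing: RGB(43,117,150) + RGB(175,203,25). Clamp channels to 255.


Additive: each channel = min(255, C₁+C₂)
R: 43+175 = 218 → 218
G: 117+203 = 320 → 255
B: 150+25 = 175 → 175
= RGB(218, 255, 175)


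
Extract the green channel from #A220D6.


Color: #A220D6
R = A2 = 162
G = 20 = 32
B = D6 = 214
Green = 32


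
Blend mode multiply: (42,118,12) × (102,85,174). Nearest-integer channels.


Multiply: C = A×B/255, rounded to nearest integer
R: 42×102/255 = 4284/255 ≈ 16.800 → 17
G: 118×85/255 = 10030/255 ≈ 39.333 → 39
B: 12×174/255 = 2088/255 ≈ 8.188 → 8
= RGB(17, 39, 8)


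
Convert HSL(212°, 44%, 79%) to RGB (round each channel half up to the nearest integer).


H=212°, S=0.44, L=0.79
C = (1-|2L-1|)×S = (1-|0.58|)×0.44 = 0.1848
H' = H/60 = 212/60 ≈ 3.5333; X = C×(1-|H' mod 2 - 1|) = 0.08624
m = L - C/2 = 0.79 - 0.0924 = 0.6976
Sector ⌊H'⌋ = 3 → (R',G',B') = (0.0, 0.08624, 0.1848)
RGB = ((R'+m)×255, (G'+m)×255, (B'+m)×255) = (177.888, 199.8792, 225.012)
Round half up → RGB(178, 200, 225)


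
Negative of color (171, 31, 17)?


Invert: (255-R, 255-G, 255-B)
R: 255-171 = 84
G: 255-31 = 224
B: 255-17 = 238
= RGB(84, 224, 238)


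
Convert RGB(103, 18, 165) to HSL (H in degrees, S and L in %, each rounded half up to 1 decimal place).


Normalize: R'=103/255≈0.4039, G'=18/255≈0.0706, B'=165/255≈0.6471
Max=165/255, Min=18/255, Δ=Max-Min=147/255
L = (Max+Min)/2 = (165+18)/510 = 183/510 = 0.35882… → L = 35.9%
L ≤ 0.5 → S = Δ/(Max+Min) = 147/(165+18) = 147/183 = 0.80327… → S = 80.3%
(the 1/255 factors cancel in S and H, so raw channel differences can be used)
Max is B' → H = 60 × ((R-G)/Δ + 4) = 60 × ((103-18)/147 + 4)
  85/147 + 4 = 0.5782… + 4 = 4.5782…
  H = 60 × 4.5782… = 274.693…° → H = 274.7°
= HSL(274.7°, 80.3%, 35.9%)


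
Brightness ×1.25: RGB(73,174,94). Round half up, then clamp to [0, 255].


Multiply each channel by 1.25, round half up, clamp to [0, 255]
R: 73×1.25 = 91.25 → round → 91
G: 174×1.25 = 217.5 → round → 218
B: 94×1.25 = 117.5 → round → 118
= RGB(91, 218, 118)


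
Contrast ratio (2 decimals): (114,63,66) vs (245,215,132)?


Linearize each sRGB channel c=v/255: c/12.92 if c ≤ 0.04045 else ((c+0.055)/1.055)^2.4
L = 0.2126×R_lin + 0.7152×G_lin + 0.0722×B_lin
Color 1 (114,63,66):
  R=114: 114/255≈0.4471 > 0.04045 → ((0.4471+0.055)/1.055)^2.4 ≈ 0.16827
  G=63: 63/255≈0.2471 > 0.04045 → ((0.2471+0.055)/1.055)^2.4 ≈ 0.04971
  B=66: 66/255≈0.2588 > 0.04045 → ((0.2588+0.055)/1.055)^2.4 ≈ 0.05448
  L1 = 0.2126×0.16827 + 0.7152×0.04971 + 0.0722×0.05448 ≈ 0.07526
Color 2 (245,215,132):
  R=245: 245/255≈0.9608 > 0.04045 → ((0.9608+0.055)/1.055)^2.4 ≈ 0.91310
  G=215: 215/255≈0.8431 > 0.04045 → ((0.8431+0.055)/1.055)^2.4 ≈ 0.67954
  B=132: 132/255≈0.5176 > 0.04045 → ((0.5176+0.055)/1.055)^2.4 ≈ 0.23074
  L2 = 0.2126×0.91310 + 0.7152×0.67954 + 0.0722×0.23074 ≈ 0.69679
Lighter = 0.69679, Darker = 0.07526
Ratio = (L_lighter + 0.05) / (L_darker + 0.05)
Ratio = (0.69679 + 0.05) / (0.07526 + 0.05) = 0.74679 / 0.12526 ≈ 5.9621
Ratio ≈ 5.96:1
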